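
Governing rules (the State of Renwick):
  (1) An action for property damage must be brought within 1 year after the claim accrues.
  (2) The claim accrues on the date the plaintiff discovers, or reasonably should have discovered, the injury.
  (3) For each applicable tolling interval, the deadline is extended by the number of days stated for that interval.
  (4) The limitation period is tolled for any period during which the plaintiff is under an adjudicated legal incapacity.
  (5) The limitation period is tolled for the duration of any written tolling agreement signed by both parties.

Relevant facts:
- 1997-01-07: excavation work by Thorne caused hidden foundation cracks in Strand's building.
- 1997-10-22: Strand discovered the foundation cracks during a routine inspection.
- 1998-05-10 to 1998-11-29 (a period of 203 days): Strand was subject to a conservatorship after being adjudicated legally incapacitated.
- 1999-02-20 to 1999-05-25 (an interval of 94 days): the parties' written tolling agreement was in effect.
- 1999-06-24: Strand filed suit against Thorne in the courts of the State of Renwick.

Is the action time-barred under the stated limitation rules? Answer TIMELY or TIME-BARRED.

Under the discovery rule, the claim accrued on 1997-10-22, when Strand discovered the injury — not on the 1997-01-07 date of the underlying act.
The untolled deadline — 1 year after 1997-10-22 — is 1998-10-22.
The period was tolled for 203 days by the plaintiff's legal incapacity (1998-05-10 to 1998-11-29), pushing the deadline to 1999-05-13.
The written tolling agreement from 1999-02-20 to 1999-05-25 tolled the period for 94 days, extending the deadline to 1999-08-15.
The 1999-06-24 filing precedes the 1999-08-15 deadline; the claim is timely.

TIMELY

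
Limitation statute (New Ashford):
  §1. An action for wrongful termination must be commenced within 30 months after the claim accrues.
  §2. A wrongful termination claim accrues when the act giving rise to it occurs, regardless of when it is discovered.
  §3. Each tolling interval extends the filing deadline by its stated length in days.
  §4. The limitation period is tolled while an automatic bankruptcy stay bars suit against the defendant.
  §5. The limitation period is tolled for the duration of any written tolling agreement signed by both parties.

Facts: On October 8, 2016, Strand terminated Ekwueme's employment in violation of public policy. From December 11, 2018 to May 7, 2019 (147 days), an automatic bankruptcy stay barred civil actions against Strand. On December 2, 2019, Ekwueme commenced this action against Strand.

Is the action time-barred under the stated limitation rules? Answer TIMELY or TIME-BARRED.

The claim accrued on October 8, 2016, the date of the act.
The untolled deadline — 30 months after October 8, 2016 — is April 8, 2019.
Because the automatic bankruptcy stay ran from December 11, 2018 to May 7, 2019, the deadline is extended by 147 days to September 2, 2019.
The December 2, 2019 filing falls after the September 2, 2019 deadline; the claim is time-barred.

TIME-BARRED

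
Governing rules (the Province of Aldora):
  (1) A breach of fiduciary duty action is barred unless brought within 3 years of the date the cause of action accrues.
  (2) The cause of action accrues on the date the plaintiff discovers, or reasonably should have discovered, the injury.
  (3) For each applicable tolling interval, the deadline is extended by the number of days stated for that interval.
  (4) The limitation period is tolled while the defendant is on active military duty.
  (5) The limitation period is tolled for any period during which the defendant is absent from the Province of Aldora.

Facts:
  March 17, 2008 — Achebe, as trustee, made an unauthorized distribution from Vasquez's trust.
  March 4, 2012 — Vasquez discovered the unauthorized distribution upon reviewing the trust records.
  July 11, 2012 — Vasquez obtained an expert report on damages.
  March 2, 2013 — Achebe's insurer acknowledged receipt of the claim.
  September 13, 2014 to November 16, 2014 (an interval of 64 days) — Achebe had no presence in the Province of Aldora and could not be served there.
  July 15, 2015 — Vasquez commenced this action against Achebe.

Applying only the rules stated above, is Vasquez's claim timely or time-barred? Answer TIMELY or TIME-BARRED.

TIME-BARRED

Under the discovery rule, the claim accrued on March 4, 2012, when Vasquez discovered the injury — not on the March 17, 2008 date of the underlying act.
Adding the 3 years base period to March 4, 2012 gives a deadline of March 4, 2015, before any tolling.
Because the defendant's absence from the jurisdiction ran from September 13, 2014 to November 16, 2014, the deadline is extended by 64 days to May 7, 2015.
The other events in the timeline have no effect on the limitation period under the stated rules.
The July 15, 2015 filing falls after the May 7, 2015 deadline; the claim is time-barred.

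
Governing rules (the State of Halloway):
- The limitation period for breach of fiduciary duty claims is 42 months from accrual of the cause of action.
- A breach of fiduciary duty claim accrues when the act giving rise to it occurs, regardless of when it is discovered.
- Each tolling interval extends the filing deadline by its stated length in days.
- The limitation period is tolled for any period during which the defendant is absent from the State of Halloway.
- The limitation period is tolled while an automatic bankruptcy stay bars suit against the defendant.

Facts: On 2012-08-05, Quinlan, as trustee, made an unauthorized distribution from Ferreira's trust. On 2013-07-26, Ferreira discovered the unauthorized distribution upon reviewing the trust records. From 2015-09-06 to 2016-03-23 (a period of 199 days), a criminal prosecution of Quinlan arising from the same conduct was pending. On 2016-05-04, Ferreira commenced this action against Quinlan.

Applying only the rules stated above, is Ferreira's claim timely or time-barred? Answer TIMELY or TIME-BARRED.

TIME-BARRED

Because the rule ties accrual to occurrence, the claim accrued on 2012-08-05, not on the 2013-07-26 discovery date.
Adding the 42 months base period to 2012-08-05 gives a deadline of 2016-02-05, before any tolling.
Although a criminal prosecution ran from 2015-09-06 to 2016-03-23, the stated rules do not make that a tolling event, so it is disregarded.
Filing on 2016-05-04 missed the 2016-02-05 deadline — the action is time-barred.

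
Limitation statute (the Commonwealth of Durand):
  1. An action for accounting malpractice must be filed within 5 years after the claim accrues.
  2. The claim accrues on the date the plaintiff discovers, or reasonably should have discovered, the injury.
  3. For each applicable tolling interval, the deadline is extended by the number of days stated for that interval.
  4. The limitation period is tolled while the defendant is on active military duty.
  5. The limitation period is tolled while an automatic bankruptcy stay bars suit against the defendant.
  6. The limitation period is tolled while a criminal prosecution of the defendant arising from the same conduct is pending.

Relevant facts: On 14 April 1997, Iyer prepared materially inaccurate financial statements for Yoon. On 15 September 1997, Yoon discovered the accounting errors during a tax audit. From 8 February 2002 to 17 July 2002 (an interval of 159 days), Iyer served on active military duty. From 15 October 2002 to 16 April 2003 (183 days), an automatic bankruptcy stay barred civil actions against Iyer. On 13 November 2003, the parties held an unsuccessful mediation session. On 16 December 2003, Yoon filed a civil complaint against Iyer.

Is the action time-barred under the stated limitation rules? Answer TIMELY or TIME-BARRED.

Accrual is tied to discovery, so the period began on 15 September 1997 rather than on 14 April 1997 when the act occurred.
The untolled deadline — 5 years after 15 September 1997 — is 15 September 2002.
Because the defendant's active military service ran from 8 February 2002 to 17 July 2002, the deadline is extended by 159 days to 21 February 2003.
Because the automatic bankruptcy stay ran from 15 October 2002 to 16 April 2003, the deadline is extended by 183 days to 23 August 2003.
None of the other events listed affects the running of the period under the stated rules.
Filing on 16 December 2003 missed the 23 August 2003 deadline — the action is time-barred.

TIME-BARRED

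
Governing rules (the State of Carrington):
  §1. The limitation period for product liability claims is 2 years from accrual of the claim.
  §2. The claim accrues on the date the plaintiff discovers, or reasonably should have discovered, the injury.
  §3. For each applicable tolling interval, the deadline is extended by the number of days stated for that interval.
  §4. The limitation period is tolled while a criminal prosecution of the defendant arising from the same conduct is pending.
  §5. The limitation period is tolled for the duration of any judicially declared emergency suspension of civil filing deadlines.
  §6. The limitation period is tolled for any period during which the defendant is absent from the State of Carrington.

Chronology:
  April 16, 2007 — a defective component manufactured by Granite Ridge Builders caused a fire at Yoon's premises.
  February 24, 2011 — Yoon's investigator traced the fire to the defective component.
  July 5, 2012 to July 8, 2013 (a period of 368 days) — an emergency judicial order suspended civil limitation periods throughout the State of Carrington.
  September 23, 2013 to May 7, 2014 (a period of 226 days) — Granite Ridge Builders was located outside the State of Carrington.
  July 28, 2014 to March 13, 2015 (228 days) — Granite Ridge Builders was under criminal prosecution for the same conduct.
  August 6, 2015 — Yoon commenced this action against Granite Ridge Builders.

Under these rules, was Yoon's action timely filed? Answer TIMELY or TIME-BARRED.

The claim did not accrue until Yoon discovered the injury on February 24, 2011; the April 16, 2007 act date does not start the clock under the stated rule.
Adding the 2 years base period to February 24, 2011 gives a deadline of February 24, 2013, before any tolling.
Because the emergency suspension of filing deadlines ran from July 5, 2012 to July 8, 2013, the deadline is extended by 368 days to February 27, 2014.
Because the defendant's absence from the jurisdiction ran from September 23, 2013 to May 7, 2014, the deadline is extended by 226 days to October 11, 2014.
The pending criminal prosecution from July 28, 2014 to March 13, 2015 tolled the period for 228 days, extending the deadline to May 27, 2015.
Filing on August 6, 2015 missed the May 27, 2015 deadline — the action is time-barred.

TIME-BARRED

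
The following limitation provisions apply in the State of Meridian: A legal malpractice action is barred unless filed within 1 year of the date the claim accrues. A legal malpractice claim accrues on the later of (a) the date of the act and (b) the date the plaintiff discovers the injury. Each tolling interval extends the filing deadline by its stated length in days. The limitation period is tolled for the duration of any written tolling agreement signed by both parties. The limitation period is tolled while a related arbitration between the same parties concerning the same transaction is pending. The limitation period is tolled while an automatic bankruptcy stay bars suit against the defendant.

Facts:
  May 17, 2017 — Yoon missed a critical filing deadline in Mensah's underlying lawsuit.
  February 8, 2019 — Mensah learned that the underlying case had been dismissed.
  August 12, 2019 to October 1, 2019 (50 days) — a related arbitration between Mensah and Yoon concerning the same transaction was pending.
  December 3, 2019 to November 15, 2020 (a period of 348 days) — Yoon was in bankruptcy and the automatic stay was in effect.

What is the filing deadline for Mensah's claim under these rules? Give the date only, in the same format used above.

March 12, 2021

Because discovery on February 8, 2019 post-dates the May 17, 2017 act, accrual under the later-of rule falls on February 8, 2019.
Adding the 1 year base period to February 8, 2019 gives a deadline of February 8, 2020, before any tolling.
Because the pending related arbitration ran from August 12, 2019 to October 1, 2019, the deadline is extended by 50 days to March 29, 2020.
Because the automatic bankruptcy stay ran from December 3, 2019 to November 15, 2020, the deadline is extended by 348 days to March 12, 2021.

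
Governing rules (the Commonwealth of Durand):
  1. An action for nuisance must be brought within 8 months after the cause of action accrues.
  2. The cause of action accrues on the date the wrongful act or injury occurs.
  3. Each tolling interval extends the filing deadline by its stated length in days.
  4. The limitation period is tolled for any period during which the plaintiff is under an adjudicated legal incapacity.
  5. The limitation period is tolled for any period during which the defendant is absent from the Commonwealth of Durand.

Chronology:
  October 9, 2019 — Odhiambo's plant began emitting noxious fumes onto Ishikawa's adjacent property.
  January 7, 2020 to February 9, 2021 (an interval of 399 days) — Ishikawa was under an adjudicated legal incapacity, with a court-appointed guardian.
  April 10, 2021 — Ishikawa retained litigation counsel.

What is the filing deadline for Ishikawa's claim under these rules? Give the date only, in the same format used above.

July 13, 2021

The cause of action accrued on October 9, 2019, the date of the act.
Adding the 8 months base period to October 9, 2019 gives a deadline of June 9, 2020, before any tolling.
The period was tolled for 399 days by the plaintiff's legal incapacity (January 7, 2020 to February 9, 2021), pushing the deadline to July 13, 2021.
None of the other events listed affects the running of the period under the stated rules.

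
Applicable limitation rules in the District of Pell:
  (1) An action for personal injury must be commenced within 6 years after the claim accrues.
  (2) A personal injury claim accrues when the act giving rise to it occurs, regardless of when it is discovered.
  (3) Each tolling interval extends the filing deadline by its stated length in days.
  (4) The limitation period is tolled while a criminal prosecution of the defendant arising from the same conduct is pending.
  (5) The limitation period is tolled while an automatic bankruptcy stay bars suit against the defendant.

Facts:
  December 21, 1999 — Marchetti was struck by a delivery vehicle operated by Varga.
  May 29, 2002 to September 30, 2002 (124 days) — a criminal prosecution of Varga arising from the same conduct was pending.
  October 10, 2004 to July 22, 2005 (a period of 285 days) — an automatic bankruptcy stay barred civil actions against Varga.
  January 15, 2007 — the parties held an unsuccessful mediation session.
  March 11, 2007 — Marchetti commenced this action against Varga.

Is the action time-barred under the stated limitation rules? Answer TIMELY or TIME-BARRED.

TIME-BARRED

The claim accrued on December 21, 1999, when the wrongful act occurred.
6 years from December 21, 1999 is December 21, 2005.
The pending criminal prosecution from May 29, 2002 to September 30, 2002 tolled the period for 124 days, extending the deadline to April 24, 2006.
The automatic bankruptcy stay from October 10, 2004 to July 22, 2005 tolled the period for 285 days, extending the deadline to February 3, 2007.
Nothing else in the chronology tolls or restarts the period.
Filing on March 11, 2007 missed the February 3, 2007 deadline — the action is time-barred.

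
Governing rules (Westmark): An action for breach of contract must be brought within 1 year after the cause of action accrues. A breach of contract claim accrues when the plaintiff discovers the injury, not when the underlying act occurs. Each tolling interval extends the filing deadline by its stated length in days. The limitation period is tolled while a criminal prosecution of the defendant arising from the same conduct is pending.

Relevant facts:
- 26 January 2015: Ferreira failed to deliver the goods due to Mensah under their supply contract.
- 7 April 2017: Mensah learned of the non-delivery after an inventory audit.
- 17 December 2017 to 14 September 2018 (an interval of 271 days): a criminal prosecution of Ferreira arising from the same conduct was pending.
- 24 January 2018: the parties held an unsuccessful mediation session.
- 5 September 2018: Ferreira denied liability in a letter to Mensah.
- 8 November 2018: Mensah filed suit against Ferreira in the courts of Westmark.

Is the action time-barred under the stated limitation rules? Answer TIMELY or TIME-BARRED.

TIMELY

The claim did not accrue until Mensah discovered the injury on 7 April 2017; the 26 January 2015 act date does not start the clock under the stated rule.
Adding the 1 year base period to 7 April 2017 gives a deadline of 7 April 2018, before any tolling.
Because the pending criminal prosecution ran from 17 December 2017 to 14 September 2018, the deadline is extended by 271 days to 3 January 2019.
The other events in the timeline have no effect on the limitation period under the stated rules.
Filing on 8 November 2018 beat the 3 January 2019 deadline — the action is timely.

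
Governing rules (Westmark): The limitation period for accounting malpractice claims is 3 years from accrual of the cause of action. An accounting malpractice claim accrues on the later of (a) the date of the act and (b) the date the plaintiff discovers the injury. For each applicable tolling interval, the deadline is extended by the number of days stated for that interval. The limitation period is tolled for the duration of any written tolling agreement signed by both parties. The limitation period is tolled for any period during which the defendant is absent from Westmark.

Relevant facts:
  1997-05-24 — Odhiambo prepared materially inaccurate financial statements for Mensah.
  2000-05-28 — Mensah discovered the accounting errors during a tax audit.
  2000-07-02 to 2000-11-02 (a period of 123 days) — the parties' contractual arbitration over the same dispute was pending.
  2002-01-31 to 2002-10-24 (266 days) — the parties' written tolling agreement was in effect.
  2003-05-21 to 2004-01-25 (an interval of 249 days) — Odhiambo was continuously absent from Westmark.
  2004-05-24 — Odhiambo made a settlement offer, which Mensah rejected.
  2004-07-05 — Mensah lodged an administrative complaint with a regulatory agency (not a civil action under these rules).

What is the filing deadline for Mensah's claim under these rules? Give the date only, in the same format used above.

Because discovery on 2000-05-28 post-dates the 1997-05-24 act, accrual under the later-of rule falls on 2000-05-28.
The untolled deadline — 3 years after 2000-05-28 — is 2003-05-28.
The period was tolled for 266 days by the written tolling agreement (2002-01-31 to 2002-10-24), pushing the deadline to 2004-02-18.
Because the defendant's absence from the jurisdiction ran from 2003-05-21 to 2004-01-25, the deadline is extended by 249 days to 2004-10-24.
No stated provision tolls the period for a pending arbitration, so the interval from 2000-07-02 to 2000-11-02 has no effect on the deadline.
None of the other events listed affects the running of the period under the stated rules.

2004-10-24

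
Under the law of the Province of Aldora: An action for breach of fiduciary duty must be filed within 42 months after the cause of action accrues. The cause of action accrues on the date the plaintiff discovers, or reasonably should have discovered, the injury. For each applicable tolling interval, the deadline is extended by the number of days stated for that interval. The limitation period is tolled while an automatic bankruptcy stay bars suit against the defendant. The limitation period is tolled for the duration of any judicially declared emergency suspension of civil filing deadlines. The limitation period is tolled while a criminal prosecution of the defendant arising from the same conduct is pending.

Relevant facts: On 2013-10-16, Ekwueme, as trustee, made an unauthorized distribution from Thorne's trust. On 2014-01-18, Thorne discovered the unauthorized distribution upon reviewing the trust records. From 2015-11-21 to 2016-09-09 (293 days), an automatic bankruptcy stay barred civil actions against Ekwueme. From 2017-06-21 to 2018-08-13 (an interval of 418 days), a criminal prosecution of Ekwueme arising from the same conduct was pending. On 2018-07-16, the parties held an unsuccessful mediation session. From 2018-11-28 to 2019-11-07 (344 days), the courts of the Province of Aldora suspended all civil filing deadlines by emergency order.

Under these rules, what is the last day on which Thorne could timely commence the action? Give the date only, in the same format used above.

Under the discovery rule, the claim accrued on 2014-01-18, when Thorne discovered the injury — not on the 2013-10-16 date of the underlying act.
The untolled deadline — 42 months after 2014-01-18 — is 2017-07-18.
Because the automatic bankruptcy stay ran from 2015-11-21 to 2016-09-09, the deadline is extended by 293 days to 2018-05-07.
Because the pending criminal prosecution ran from 2017-06-21 to 2018-08-13, the deadline is extended by 418 days to 2019-06-29.
The emergency suspension of filing deadlines from 2018-11-28 to 2019-11-07 tolled the period for 344 days, extending the deadline to 2020-06-07.
None of the other events listed affects the running of the period under the stated rules.

2020-06-07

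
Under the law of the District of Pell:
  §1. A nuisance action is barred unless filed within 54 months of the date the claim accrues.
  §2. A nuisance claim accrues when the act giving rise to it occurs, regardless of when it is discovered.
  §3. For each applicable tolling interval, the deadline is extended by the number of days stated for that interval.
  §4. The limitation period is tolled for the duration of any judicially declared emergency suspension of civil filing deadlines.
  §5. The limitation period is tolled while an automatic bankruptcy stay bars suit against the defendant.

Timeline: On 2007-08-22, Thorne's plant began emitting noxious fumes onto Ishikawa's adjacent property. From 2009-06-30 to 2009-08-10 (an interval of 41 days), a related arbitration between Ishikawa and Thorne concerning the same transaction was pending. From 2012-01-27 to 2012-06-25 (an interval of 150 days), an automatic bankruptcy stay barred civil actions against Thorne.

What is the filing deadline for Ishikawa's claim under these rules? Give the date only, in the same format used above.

The claim accrued on 2007-08-22, when the wrongful act occurred.
The untolled deadline — 54 months after 2007-08-22 — is 2012-02-22.
The automatic bankruptcy stay from 2012-01-27 to 2012-06-25 tolled the period for 150 days, extending the deadline to 2012-07-21.
No stated provision tolls the period for a pending arbitration, so the interval from 2009-06-30 to 2009-08-10 has no effect on the deadline.

2012-07-21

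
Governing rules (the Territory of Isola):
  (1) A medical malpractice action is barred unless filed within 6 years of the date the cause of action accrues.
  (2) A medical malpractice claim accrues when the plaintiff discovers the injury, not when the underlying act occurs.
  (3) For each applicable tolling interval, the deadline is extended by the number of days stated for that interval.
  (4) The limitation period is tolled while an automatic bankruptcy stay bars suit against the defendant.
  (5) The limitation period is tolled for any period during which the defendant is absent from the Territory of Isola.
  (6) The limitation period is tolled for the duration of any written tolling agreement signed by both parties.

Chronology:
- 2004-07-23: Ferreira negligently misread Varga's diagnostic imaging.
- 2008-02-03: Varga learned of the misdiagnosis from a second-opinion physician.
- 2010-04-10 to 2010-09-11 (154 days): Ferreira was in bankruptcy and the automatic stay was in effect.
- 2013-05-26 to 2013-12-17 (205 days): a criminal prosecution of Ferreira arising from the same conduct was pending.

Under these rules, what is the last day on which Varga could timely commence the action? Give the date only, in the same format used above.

2014-07-07

Accrual is tied to discovery, so the period began on 2008-02-03 rather than on 2004-07-23 when the act occurred.
Adding the 6 years base period to 2008-02-03 gives a deadline of 2014-02-03, before any tolling.
The automatic bankruptcy stay from 2010-04-10 to 2010-09-11 tolled the period for 154 days, extending the deadline to 2014-07-07.
No stated provision tolls the period for a criminal prosecution, so the interval from 2013-05-26 to 2013-12-17 has no effect on the deadline.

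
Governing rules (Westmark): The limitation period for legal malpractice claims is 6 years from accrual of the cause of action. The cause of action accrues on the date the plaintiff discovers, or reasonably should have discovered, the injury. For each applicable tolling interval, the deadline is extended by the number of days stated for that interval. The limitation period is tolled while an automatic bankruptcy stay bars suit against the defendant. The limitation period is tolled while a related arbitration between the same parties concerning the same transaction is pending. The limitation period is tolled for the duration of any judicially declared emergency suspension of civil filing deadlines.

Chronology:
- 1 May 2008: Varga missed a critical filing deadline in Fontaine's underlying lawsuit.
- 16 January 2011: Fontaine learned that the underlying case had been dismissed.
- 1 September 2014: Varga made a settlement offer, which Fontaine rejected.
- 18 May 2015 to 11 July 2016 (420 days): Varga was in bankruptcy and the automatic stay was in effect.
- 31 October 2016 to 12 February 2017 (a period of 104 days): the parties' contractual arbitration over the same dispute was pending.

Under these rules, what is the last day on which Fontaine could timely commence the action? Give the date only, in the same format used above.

24 June 2018

Under the discovery rule, the claim accrued on 16 January 2011, when Fontaine discovered the injury — not on the 1 May 2008 date of the underlying act.
Adding the 6 years base period to 16 January 2011 gives a deadline of 16 January 2017, before any tolling.
Because the automatic bankruptcy stay ran from 18 May 2015 to 11 July 2016, the deadline is extended by 420 days to 12 March 2018.
Because the pending related arbitration ran from 31 October 2016 to 12 February 2017, the deadline is extended by 104 days to 24 June 2018.
None of the other events listed affects the running of the period under the stated rules.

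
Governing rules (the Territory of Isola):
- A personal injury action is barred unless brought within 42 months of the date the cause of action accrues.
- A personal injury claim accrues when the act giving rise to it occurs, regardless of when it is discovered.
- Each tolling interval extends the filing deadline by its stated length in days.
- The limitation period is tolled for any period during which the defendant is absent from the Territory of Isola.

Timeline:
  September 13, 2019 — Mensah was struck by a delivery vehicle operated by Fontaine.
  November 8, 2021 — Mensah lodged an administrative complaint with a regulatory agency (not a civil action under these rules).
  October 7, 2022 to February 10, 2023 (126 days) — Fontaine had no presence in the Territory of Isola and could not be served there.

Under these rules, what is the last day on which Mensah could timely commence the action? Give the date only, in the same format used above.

The limitation period began to run on September 13, 2019.
42 months from September 13, 2019 is March 13, 2023.
The defendant's absence from the jurisdiction from October 7, 2022 to February 10, 2023 tolled the period for 126 days, extending the deadline to July 17, 2023.
The other events in the timeline have no effect on the limitation period under the stated rules.

July 17, 2023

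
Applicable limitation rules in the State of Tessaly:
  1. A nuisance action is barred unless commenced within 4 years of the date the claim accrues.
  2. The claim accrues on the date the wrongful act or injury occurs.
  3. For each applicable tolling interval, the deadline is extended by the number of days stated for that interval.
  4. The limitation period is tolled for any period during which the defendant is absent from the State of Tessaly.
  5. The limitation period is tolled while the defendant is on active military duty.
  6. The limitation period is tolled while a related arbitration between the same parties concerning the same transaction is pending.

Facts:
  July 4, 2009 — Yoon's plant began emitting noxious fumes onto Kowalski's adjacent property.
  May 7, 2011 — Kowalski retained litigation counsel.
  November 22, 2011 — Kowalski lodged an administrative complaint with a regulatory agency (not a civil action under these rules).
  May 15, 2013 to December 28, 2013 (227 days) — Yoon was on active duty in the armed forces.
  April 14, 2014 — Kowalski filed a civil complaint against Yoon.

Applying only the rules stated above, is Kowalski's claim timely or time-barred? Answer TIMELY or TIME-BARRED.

The claim accrued on July 4, 2009, the date of the act.
Adding the 4 years base period to July 4, 2009 gives a deadline of July 4, 2013, before any tolling.
The defendant's active military service from May 15, 2013 to December 28, 2013 tolled the period for 227 days, extending the deadline to February 16, 2014.
Nothing else in the chronology tolls or restarts the period.
The April 14, 2014 filing falls after the February 16, 2014 deadline; the claim is time-barred.

TIME-BARRED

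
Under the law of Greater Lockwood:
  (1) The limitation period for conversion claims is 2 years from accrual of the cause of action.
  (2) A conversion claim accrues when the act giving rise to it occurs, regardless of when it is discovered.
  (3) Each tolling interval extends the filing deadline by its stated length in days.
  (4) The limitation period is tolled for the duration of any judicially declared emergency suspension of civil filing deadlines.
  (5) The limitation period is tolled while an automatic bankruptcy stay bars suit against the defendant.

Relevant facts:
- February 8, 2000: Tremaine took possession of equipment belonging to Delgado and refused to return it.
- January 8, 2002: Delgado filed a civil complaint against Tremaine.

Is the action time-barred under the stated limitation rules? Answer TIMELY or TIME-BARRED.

TIMELY

The cause of action accrued on February 8, 2000, the date of the act.
The untolled deadline — 2 years after February 8, 2000 — is February 8, 2002.
The January 8, 2002 filing precedes the February 8, 2002 deadline; the claim is timely.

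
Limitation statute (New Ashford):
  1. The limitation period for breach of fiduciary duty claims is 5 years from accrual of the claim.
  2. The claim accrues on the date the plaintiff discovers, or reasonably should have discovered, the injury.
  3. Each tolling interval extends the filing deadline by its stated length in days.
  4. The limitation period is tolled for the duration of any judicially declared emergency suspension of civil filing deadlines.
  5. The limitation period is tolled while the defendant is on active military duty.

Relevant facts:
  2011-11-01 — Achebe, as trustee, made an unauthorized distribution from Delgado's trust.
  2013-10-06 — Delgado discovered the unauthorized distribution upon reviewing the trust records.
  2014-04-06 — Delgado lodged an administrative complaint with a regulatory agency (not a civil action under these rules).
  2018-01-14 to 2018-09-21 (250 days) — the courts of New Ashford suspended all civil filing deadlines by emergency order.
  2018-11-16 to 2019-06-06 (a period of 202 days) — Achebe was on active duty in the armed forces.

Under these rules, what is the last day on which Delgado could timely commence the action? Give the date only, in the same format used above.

Accrual is tied to discovery, so the period began on 2013-10-06 rather than on 2011-11-01 when the act occurred.
5 years from 2013-10-06 is 2018-10-06.
Because the emergency suspension of filing deadlines ran from 2018-01-14 to 2018-09-21, the deadline is extended by 250 days to 2019-06-13.
Because the defendant's active military service ran from 2018-11-16 to 2019-06-06, the deadline is extended by 202 days to 2020-01-01.
None of the other events listed affects the running of the period under the stated rules.

2020-01-01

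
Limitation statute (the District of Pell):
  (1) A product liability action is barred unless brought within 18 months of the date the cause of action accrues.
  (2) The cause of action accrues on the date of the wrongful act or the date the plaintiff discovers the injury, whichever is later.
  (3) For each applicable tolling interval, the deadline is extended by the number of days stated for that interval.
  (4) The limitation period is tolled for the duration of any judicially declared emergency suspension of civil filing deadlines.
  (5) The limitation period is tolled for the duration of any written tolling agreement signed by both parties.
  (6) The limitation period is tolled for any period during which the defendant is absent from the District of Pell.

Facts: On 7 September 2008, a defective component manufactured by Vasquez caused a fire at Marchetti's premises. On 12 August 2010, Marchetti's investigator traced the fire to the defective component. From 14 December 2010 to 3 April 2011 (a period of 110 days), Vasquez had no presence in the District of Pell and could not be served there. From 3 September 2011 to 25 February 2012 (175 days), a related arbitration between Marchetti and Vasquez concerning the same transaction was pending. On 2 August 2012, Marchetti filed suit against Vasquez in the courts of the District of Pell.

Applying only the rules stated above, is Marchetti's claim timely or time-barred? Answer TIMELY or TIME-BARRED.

Taking the later of the act (7 September 2008) and discovery (12 August 2010), the claim accrued on 12 August 2010.
18 months from 12 August 2010 is 12 February 2012.
Because the defendant's absence from the jurisdiction ran from 14 December 2010 to 3 April 2011, the deadline is extended by 110 days to 1 June 2012.
Although a pending arbitration ran from 3 September 2011 to 25 February 2012, the stated rules do not make that a tolling event, so it is disregarded.
The 2 August 2012 filing falls after the 1 June 2012 deadline; the claim is time-barred.

TIME-BARRED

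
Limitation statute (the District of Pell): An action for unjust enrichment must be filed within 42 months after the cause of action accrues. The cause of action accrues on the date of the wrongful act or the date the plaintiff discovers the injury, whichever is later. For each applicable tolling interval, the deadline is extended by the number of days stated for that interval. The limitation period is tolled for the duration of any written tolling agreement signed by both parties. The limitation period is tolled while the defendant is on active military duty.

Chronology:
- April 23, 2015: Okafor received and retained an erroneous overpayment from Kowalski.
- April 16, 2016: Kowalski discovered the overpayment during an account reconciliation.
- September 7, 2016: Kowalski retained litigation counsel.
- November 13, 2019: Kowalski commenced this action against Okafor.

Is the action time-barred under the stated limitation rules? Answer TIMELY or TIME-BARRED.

TIME-BARRED

Because discovery on April 16, 2016 post-dates the April 23, 2015 act, accrual under the later-of rule falls on April 16, 2016.
Adding the 42 months base period to April 16, 2016 gives a deadline of October 16, 2019, before any tolling.
None of the other events listed affects the running of the period under the stated rules.
Filing on November 13, 2019 missed the October 16, 2019 deadline — the action is time-barred.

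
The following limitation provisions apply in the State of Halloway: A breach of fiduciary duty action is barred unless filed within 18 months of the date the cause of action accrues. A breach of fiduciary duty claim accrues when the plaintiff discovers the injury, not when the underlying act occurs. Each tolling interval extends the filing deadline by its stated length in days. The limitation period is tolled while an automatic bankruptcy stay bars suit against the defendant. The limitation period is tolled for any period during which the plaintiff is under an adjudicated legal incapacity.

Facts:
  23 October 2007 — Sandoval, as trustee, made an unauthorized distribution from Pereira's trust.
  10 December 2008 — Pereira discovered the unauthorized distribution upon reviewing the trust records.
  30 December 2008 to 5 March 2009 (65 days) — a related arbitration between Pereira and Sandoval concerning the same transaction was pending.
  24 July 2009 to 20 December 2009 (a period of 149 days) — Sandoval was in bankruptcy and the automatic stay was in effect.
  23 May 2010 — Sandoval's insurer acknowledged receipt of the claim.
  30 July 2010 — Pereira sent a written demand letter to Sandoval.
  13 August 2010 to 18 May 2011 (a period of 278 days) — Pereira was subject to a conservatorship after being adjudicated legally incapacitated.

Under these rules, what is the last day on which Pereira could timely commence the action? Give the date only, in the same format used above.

Under the discovery rule, the claim accrued on 10 December 2008, when Pereira discovered the injury — not on the 23 October 2007 date of the underlying act.
Adding the 18 months base period to 10 December 2008 gives a deadline of 10 June 2010, before any tolling.
The automatic bankruptcy stay from 24 July 2009 to 20 December 2009 tolled the period for 149 days, extending the deadline to 6 November 2010.
The plaintiff's legal incapacity from 13 August 2010 to 18 May 2011 tolled the period for 278 days, extending the deadline to 11 August 2011.
No stated provision tolls the period for a pending arbitration, so the interval from 30 December 2008 to 5 March 2009 has no effect on the deadline.
None of the other events listed affects the running of the period under the stated rules.

11 August 2011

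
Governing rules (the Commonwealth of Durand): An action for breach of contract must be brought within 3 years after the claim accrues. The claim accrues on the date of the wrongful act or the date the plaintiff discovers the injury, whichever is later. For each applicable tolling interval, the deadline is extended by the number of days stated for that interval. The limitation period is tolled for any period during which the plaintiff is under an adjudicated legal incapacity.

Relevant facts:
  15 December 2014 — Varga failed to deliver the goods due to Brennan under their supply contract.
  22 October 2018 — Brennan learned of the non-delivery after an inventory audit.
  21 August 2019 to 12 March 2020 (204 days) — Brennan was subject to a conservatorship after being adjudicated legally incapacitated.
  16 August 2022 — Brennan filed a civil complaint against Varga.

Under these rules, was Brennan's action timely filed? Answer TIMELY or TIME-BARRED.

TIME-BARRED

The claim accrued on 22 October 2018 — the later of the 15 December 2014 act and the 22 October 2018 discovery.
The untolled deadline — 3 years after 22 October 2018 — is 22 October 2021.
The plaintiff's legal incapacity from 21 August 2019 to 12 March 2020 tolled the period for 204 days, extending the deadline to 14 May 2022.
Filing on 16 August 2022 missed the 14 May 2022 deadline — the action is time-barred.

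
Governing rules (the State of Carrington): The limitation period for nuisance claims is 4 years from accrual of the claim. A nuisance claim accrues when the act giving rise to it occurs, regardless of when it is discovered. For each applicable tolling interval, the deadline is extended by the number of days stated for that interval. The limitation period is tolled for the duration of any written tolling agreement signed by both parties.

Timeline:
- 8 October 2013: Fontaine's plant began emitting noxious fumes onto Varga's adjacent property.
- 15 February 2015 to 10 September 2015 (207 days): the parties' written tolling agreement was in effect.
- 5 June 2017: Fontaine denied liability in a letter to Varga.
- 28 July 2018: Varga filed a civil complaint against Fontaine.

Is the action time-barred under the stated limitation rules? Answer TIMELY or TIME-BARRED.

TIME-BARRED

The claim accrued on 8 October 2013, the date of the act.
Adding the 4 years base period to 8 October 2013 gives a deadline of 8 October 2017, before any tolling.
The period was tolled for 207 days by the written tolling agreement (15 February 2015 to 10 September 2015), pushing the deadline to 3 May 2018.
Nothing else in the chronology tolls or restarts the period.
The 28 July 2018 filing falls after the 3 May 2018 deadline; the claim is time-barred.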